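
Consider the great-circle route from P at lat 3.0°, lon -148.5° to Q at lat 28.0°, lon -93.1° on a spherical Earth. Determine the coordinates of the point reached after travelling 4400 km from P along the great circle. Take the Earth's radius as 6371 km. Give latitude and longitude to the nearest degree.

From cos δ = sin φ₁ sin φ₂ + cos φ₁ cos φ₂ cos Δλ, the central angle is δ ≈ 1.018 rad (58.3°). The total great-circle distance is δ·R ≈ 1.018 × 6371 ≈ 6484 km, so the target fraction is f = 4400/6484 ≈ 0.679.
Interpolate at f ≈ 0.679 with slerp weights a = sin((1−f)δ)/sin δ ≈ 0.378, b = sin(fδ)/sin δ ≈ 0.749.
p = a·p₁ + b·p₂ ≈ (-0.357, -0.857, 0.371); φ = arcsin(p_z) ≈ 21.79°, λ = atan2(p_y, p_x) ≈ -112.63°.

≈ lat 22°, lon -113°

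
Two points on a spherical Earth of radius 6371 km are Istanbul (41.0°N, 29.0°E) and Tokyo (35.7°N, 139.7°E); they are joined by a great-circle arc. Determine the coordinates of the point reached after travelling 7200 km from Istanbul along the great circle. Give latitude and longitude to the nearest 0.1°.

≈ 45.6°N, 123.6°E

Convert each endpoint to a unit vector on the sphere (x = cos φ cos λ, y = cos φ sin λ, z = sin φ).
The central angle between the endpoints is δ = arccos(p₁·p₂) ≈ 1.404 rad (80.4°). The total great-circle distance is δ·R ≈ 1.404 × 6371 ≈ 8944 km, so the target fraction is f = 7200/8944 ≈ 0.805.
Interpolate at f ≈ 0.805 with slerp weights a = sin((1−f)δ)/sin δ ≈ 0.274, b = sin(fδ)/sin δ ≈ 0.917.
p = a·p₁ + b·p₂ ≈ (-0.387, 0.582, 0.715); φ = arcsin(p_z) ≈ 45.65°, λ = atan2(p_y, p_x) ≈ 123.63°.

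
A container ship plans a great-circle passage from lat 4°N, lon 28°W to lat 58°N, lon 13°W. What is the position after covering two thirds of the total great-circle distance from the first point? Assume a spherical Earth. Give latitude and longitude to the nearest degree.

≈ lat 40°N, lon 20°W

From cos δ = sin φ₁ sin φ₂ + cos φ₁ cos φ₂ cos Δλ, the central angle is δ ≈ 0.965 rad (55.3°).
Interpolate at f = 2/3 with slerp weights a = sin((1−f)δ)/sin δ ≈ 0.385, b = sin(fδ)/sin δ ≈ 0.730.
p = a·p₁ + b·p₂ ≈ (0.715, -0.267, 0.646); φ = arcsin(p_z) ≈ 40.21°, λ = atan2(p_y, p_x) ≈ -20.47°.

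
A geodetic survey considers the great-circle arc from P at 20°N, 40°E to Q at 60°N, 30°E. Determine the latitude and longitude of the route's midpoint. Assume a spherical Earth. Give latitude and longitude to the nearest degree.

≈ 40°N, 37°E

Write both endpoints as unit vectors p₁, p₂ with components (cos φ cos λ, cos φ sin λ, sin φ).
The central angle between the endpoints is δ = arccos(p₁·p₂) ≈ 0.709 rad (40.6°).
Interpolate at f = 1/2 with slerp weights a = sin((1−f)δ)/sin δ ≈ 0.533, b = sin(fδ)/sin δ ≈ 0.533.
p = a·p₁ + b·p₂ ≈ (0.615, 0.455, 0.644); φ = arcsin(p_z) ≈ 40.10°, λ = atan2(p_y, p_x) ≈ 36.53°.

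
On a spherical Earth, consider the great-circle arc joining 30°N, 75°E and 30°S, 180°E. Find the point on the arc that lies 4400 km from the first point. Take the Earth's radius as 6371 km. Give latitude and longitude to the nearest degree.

Convert each endpoint to a unit vector on the sphere (x = cos φ cos λ, y = cos φ sin λ, z = sin φ).
The central angle between the endpoints is δ = arccos(p₁·p₂) ≈ 2.031 rad (116.4°). The total great-circle distance is δ·R ≈ 2.031 × 6371 ≈ 12939 km, so the target fraction is f = 4400/12939 ≈ 0.340.
Interpolate at f ≈ 0.340 with slerp weights a = sin((1−f)δ)/sin δ ≈ 1.087, b = sin(fδ)/sin δ ≈ 0.711.
p = a·p₁ + b·p₂ ≈ (-0.372, 0.909, 0.188); φ = arcsin(p_z) ≈ 10.82°, λ = atan2(p_y, p_x) ≈ 112.27°.

≈ 11°N, 112°E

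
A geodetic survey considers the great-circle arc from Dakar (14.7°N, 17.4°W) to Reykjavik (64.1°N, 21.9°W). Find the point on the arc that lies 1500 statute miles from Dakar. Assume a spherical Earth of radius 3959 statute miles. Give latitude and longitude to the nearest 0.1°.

≈ 36.4°N, 18.6°W

The haversine formula gives a central angle δ ≈ 0.864 rad (49.5°) between the endpoints. The total great-circle distance is δ·R ≈ 0.864 × 3959 ≈ 3420 mi, so the target fraction is f = 1500/3420 ≈ 0.439.
Interpolate at f ≈ 0.439 with slerp weights a = sin((1−f)δ)/sin δ ≈ 0.613, b = sin(fδ)/sin δ ≈ 0.486.
p = a·p₁ + b·p₂ ≈ (0.763, -0.257, 0.593); φ = arcsin(p_z) ≈ 36.38°, λ = atan2(p_y, p_x) ≈ -18.59°.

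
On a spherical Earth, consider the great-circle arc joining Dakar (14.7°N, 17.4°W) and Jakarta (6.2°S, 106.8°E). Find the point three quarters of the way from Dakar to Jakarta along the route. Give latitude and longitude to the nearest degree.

≈ (2°N, 77°E)

Write both endpoints as unit vectors p₁, p₂ with components (cos φ cos λ, cos φ sin λ, sin φ).
The central angle between the endpoints is δ = arccos(p₁·p₂) ≈ 2.175 rad (124.6°).
Interpolate at f = 3/4 with slerp weights a = sin((1−f)δ)/sin δ ≈ 0.628, b = sin(fδ)/sin δ ≈ 1.213.
p = a·p₁ + b·p₂ ≈ (0.232, 0.972, 0.029); φ = arcsin(p_z) ≈ 1.63°, λ = atan2(p_y, p_x) ≈ 76.60°.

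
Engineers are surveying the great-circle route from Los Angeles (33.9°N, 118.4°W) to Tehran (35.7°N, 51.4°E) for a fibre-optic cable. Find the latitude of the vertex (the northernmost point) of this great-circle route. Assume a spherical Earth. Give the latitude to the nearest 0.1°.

≈ 82.7°N

The great circle lies in the plane with unit normal n̂ = (p₁ × p₂)/|p₁ × p₂|.
Here n̂_z ≈ +0.127; the vertex latitude is φ_max = arccos|n̂_z| ≈ 82.7°.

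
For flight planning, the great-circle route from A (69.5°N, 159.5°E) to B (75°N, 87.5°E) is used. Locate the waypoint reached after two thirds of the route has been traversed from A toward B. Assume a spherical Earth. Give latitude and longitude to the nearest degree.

The haversine formula gives a central angle δ ≈ 0.369 rad (21.1°) between the endpoints.
Interpolate at f = 2/3 with slerp weights a = sin((1−f)δ)/sin δ ≈ 0.340, b = sin(fδ)/sin δ ≈ 0.675.
p = a·p₁ + b·p₂ ≈ (-0.104, 0.216, 0.971); φ = arcsin(p_z) ≈ 76.11°, λ = atan2(p_y, p_x) ≈ 115.67°.

≈ (76°N, 116°E)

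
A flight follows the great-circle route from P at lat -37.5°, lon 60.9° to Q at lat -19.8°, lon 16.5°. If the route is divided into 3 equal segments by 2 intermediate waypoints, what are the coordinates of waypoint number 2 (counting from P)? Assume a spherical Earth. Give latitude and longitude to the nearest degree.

≈ lat -27°, lon 30°

Write both endpoints as unit vectors p₁, p₂ with components (cos φ cos λ, cos φ sin λ, sin φ).
The central angle between the endpoints is δ = arccos(p₁·p₂) ≈ 0.738 rad (42.3°).
Interpolate at f = 2/3 with slerp weights a = sin((1−f)δ)/sin δ ≈ 0.362, b = sin(fδ)/sin δ ≈ 0.702.
p = a·p₁ + b·p₂ ≈ (0.773, 0.439, -0.458); φ = arcsin(p_z) ≈ -27.27°, λ = atan2(p_y, p_x) ≈ 29.57°.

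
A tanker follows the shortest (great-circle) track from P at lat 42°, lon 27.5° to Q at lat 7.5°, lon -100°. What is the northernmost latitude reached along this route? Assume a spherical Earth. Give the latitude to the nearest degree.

The great circle lies in the plane with unit normal n̂ = (p₁ × p₂)/|p₁ × p₂|.
Here n̂_z ≈ -0.627; the vertex latitude is φ_max = arccos|n̂_z| ≈ 51.2°.
Check via Clairaut: cos φ_max = |cos φ₁| · sin C = cos(42.0°)·sin(57.5°) ≈ 0.627, again giving ≈ 51.2°.

≈ 51°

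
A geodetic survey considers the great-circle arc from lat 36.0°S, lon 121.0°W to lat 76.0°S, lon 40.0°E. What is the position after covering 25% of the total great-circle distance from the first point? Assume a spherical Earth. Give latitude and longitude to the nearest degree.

≈ lat 53°S, lon 119°W

Convert each endpoint to a unit vector on the sphere (x = cos φ cos λ, y = cos φ sin λ, z = sin φ).
The central angle between the endpoints is δ = arccos(p₁·p₂) ≈ 1.175 rad (67.3°).
Interpolate at f = 0.25 with slerp weights a = sin((1−f)δ)/sin δ ≈ 0.836, b = sin(fδ)/sin δ ≈ 0.314.
p = a·p₁ + b·p₂ ≈ (-0.290, -0.531, -0.796); φ = arcsin(p_z) ≈ -52.75°, λ = atan2(p_y, p_x) ≈ -118.66°.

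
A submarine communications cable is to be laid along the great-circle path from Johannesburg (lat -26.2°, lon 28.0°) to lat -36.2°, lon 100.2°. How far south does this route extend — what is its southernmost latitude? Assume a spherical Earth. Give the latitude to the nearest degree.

The great circle lies in the plane with unit normal n̂ = (p₁ × p₂)/|p₁ × p₂|.
Here n̂_z ≈ +0.787; the vertex latitude is φ_max = arccos|n̂_z| ≈ 38.1°.

≈ -38°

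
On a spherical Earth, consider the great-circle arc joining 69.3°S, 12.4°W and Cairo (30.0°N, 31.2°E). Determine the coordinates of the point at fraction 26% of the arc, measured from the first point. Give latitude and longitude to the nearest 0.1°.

From cos δ = sin φ₁ sin φ₂ + cos φ₁ cos φ₂ cos Δλ, the central angle is δ ≈ 1.819 rad (104.2°).
Interpolate at f = 0.26 with slerp weights a = sin((1−f)δ)/sin δ ≈ 1.006, b = sin(fδ)/sin δ ≈ 0.470.
p = a·p₁ + b·p₂ ≈ (0.695, 0.135, -0.706); φ = arcsin(p_z) ≈ -44.90°, λ = atan2(p_y, p_x) ≈ 10.95°.

≈ 44.9°S, 10.9°E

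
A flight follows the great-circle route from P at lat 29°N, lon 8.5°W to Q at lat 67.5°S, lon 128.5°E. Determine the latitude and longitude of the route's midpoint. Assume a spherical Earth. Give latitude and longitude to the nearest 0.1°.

The haversine formula gives a central angle δ ≈ 2.336 rad (133.8°) between the endpoints.
Interpolate at f = 1/2 with slerp weights a = sin((1−f)δ)/sin δ ≈ 1.276, b = sin(fδ)/sin δ ≈ 1.276.
p = a·p₁ + b·p₂ ≈ (0.799, 0.217, -0.560); φ = arcsin(p_z) ≈ -34.06°, λ = atan2(p_y, p_x) ≈ 15.19°.

≈ lat 34.1°S, lon 15.2°E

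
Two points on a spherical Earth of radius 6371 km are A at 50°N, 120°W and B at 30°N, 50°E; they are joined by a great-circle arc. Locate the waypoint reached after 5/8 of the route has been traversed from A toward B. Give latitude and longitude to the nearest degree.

Write both endpoints as unit vectors p₁, p₂ with components (cos φ cos λ, cos φ sin λ, sin φ).
The central angle between the endpoints is δ = arccos(p₁·p₂) ≈ 1.737 rad (99.5°).
Interpolate at f = 5/8 with slerp weights a = sin((1−f)δ)/sin δ ≈ 0.615, b = sin(fδ)/sin δ ≈ 0.897.
p = a·p₁ + b·p₂ ≈ (0.302, 0.253, 0.919); φ = arcsin(p_z) ≈ 66.82°, λ = atan2(p_y, p_x) ≈ 39.96°.

≈ 67°N, 40°E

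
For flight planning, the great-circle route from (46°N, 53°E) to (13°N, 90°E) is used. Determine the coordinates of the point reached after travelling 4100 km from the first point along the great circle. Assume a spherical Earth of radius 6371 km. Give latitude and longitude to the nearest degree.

The haversine formula gives a central angle δ ≈ 0.792 rad (45.4°) between the endpoints. The total great-circle distance is δ·R ≈ 0.792 × 6371 ≈ 5046 km, so the target fraction is f = 4100/5046 ≈ 0.812.
Interpolate at f ≈ 0.812 with slerp weights a = sin((1−f)δ)/sin δ ≈ 0.208, b = sin(fδ)/sin δ ≈ 0.843.
p = a·p₁ + b·p₂ ≈ (0.087, 0.937, 0.339); φ = arcsin(p_z) ≈ 19.83°, λ = atan2(p_y, p_x) ≈ 84.70°.

≈ (20°N, 85°E)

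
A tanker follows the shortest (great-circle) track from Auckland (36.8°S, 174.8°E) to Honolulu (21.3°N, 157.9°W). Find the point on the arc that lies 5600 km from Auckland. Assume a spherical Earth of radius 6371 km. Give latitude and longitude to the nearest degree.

≈ 9°N, 163°W

From cos δ = sin φ₁ sin φ₂ + cos φ₁ cos φ₂ cos Δλ, the central angle is δ ≈ 1.109 rad (63.6°). The total great-circle distance is δ·R ≈ 1.109 × 6371 ≈ 7067 km, so the target fraction is f = 5600/7067 ≈ 0.792.
Interpolate at f ≈ 0.792 with slerp weights a = sin((1−f)δ)/sin δ ≈ 0.255, b = sin(fδ)/sin δ ≈ 0.860.
p = a·p₁ + b·p₂ ≈ (-0.946, -0.283, 0.160); φ = arcsin(p_z) ≈ 9.19°, λ = atan2(p_y, p_x) ≈ -163.34°.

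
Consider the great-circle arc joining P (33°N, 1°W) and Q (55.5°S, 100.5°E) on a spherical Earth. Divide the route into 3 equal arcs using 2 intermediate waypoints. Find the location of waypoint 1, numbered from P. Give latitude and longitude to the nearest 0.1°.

From cos δ = sin φ₁ sin φ₂ + cos φ₁ cos φ₂ cos Δλ, the central angle is δ ≈ 2.145 rad (122.9°).
Interpolate at f = 1/3 with slerp weights a = sin((1−f)δ)/sin δ ≈ 1.180, b = sin(fδ)/sin δ ≈ 0.781.
p = a·p₁ + b·p₂ ≈ (0.909, 0.418, -0.001); φ = arcsin(p_z) ≈ -0.08°, λ = atan2(p_y, p_x) ≈ 24.70°.

≈ (0.1°S, 24.7°E)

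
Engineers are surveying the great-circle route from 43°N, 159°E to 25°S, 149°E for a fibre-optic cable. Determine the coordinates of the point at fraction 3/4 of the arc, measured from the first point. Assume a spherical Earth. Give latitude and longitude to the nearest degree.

≈ 8°S, 151°E

Convert each endpoint to a unit vector on the sphere (x = cos φ cos λ, y = cos φ sin λ, z = sin φ).
The central angle between the endpoints is δ = arccos(p₁·p₂) ≈ 1.198 rad (68.6°).
Interpolate at f = 3/4 with slerp weights a = sin((1−f)δ)/sin δ ≈ 0.317, b = sin(fδ)/sin δ ≈ 0.840.
p = a·p₁ + b·p₂ ≈ (-0.869, 0.475, -0.139); φ = arcsin(p_z) ≈ -7.99°, λ = atan2(p_y, p_x) ≈ 151.33°.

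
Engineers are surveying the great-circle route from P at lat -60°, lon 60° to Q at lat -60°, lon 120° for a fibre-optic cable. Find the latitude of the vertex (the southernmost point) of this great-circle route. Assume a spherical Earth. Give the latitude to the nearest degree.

≈ -63°

The great circle lies in the plane with unit normal n̂ = (p₁ × p₂)/|p₁ × p₂|.
Here n̂_z ≈ +0.447; the vertex latitude is φ_max = arccos|n̂_z| ≈ 63.4°.
Check via Clairaut: cos φ_max = |cos φ₁| · sin C = cos(60.0°)·sin(116.6°) ≈ 0.447, again giving ≈ 63.4°.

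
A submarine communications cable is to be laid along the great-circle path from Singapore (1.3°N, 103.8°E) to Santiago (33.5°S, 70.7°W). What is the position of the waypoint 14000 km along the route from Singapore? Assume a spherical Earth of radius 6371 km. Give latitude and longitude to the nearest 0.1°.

≈ (54.5°S, 64.3°W)

Write both endpoints as unit vectors p₁, p₂ with components (cos φ cos λ, cos φ sin λ, sin φ).
The central angle between the endpoints is δ = arccos(p₁·p₂) ≈ 2.572 rad (147.4°). The total great-circle distance is δ·R ≈ 2.572 × 6371 ≈ 16389 km, so the target fraction is f = 14000/16389 ≈ 0.854.
Interpolate at f ≈ 0.854 with slerp weights a = sin((1−f)δ)/sin δ ≈ 0.680, b = sin(fδ)/sin δ ≈ 1.503.
p = a·p₁ + b·p₂ ≈ (0.252, -0.523, -0.814); φ = arcsin(p_z) ≈ -54.50°, λ = atan2(p_y, p_x) ≈ -64.26°.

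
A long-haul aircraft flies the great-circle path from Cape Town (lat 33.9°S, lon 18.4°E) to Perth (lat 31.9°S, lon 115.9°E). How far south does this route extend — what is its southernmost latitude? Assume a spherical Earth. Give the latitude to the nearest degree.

The great circle lies in the plane with unit normal n̂ = (p₁ × p₂)/|p₁ × p₂|.
Here n̂_z ≈ +0.713; the vertex latitude is φ_max = arccos|n̂_z| ≈ 44.5°.
Check via Clairaut: cos φ_max = |cos φ₁| · sin C = cos(33.9°)·sin(120.7°) ≈ 0.713, again giving ≈ 44.5°.

≈ 44°S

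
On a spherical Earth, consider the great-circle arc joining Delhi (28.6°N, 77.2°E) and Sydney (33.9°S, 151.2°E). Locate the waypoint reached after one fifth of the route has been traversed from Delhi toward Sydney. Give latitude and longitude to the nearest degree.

Write both endpoints as unit vectors p₁, p₂ with components (cos φ cos λ, cos φ sin λ, sin φ).
The central angle between the endpoints is δ = arccos(p₁·p₂) ≈ 1.637 rad (93.8°).
Interpolate at f = 1/5 with slerp weights a = sin((1−f)δ)/sin δ ≈ 0.968, b = sin(fδ)/sin δ ≈ 0.322.
p = a·p₁ + b·p₂ ≈ (-0.046, 0.958, 0.284); φ = arcsin(p_z) ≈ 16.48°, λ = atan2(p_y, p_x) ≈ 92.75°.

≈ 16°N, 93°E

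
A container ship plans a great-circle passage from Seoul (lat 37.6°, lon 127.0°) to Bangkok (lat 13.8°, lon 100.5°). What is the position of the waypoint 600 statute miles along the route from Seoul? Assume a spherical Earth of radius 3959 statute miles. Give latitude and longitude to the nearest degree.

≈ lat 32°, lon 119°

Convert each endpoint to a unit vector on the sphere (x = cos φ cos λ, y = cos φ sin λ, z = sin φ).
The central angle between the endpoints is δ = arccos(p₁·p₂) ≈ 0.584 rad (33.5°). The total great-circle distance is δ·R ≈ 0.584 × 3959 ≈ 2313 mi, so the target fraction is f = 600/2313 ≈ 0.259.
Interpolate at f ≈ 0.259 with slerp weights a = sin((1−f)δ)/sin δ ≈ 0.760, b = sin(fδ)/sin δ ≈ 0.274.
p = a·p₁ + b·p₂ ≈ (-0.411, 0.742, 0.529); φ = arcsin(p_z) ≈ 31.95°, λ = atan2(p_y, p_x) ≈ 118.97°.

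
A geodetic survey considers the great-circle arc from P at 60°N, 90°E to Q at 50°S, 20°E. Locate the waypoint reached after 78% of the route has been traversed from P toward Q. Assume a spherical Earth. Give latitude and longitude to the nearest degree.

≈ 26°S, 37°E

Write both endpoints as unit vectors p₁, p₂ with components (cos φ cos λ, cos φ sin λ, sin φ).
The central angle between the endpoints is δ = arccos(p₁·p₂) ≈ 2.157 rad (123.6°).
Interpolate at f = 0.78 with slerp weights a = sin((1−f)δ)/sin δ ≈ 0.549, b = sin(fδ)/sin δ ≈ 1.193.
p = a·p₁ + b·p₂ ≈ (0.721, 0.537, -0.439); φ = arcsin(p_z) ≈ -26.03°, λ = atan2(p_y, p_x) ≈ 36.67°.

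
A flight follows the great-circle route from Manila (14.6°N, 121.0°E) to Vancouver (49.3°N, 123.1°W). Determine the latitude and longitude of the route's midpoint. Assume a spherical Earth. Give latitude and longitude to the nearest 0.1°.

≈ 48.3°N, 161.7°E

Write both endpoints as unit vectors p₁, p₂ with components (cos φ cos λ, cos φ sin λ, sin φ).
The central angle between the endpoints is δ = arccos(p₁·p₂) ≈ 1.655 rad (94.8°).
Interpolate at f = 1/2 with slerp weights a = sin((1−f)δ)/sin δ ≈ 0.739, b = sin(fδ)/sin δ ≈ 0.739.
p = a·p₁ + b·p₂ ≈ (-0.632, 0.209, 0.747); φ = arcsin(p_z) ≈ 48.29°, λ = atan2(p_y, p_x) ≈ 161.66°.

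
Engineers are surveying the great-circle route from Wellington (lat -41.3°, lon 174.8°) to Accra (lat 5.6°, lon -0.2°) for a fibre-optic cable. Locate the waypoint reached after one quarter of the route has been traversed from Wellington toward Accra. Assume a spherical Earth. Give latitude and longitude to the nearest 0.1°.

From cos δ = sin φ₁ sin φ₂ + cos φ₁ cos φ₂ cos Δλ, the central angle is δ ≈ 2.514 rad (144.0°).
Interpolate at f = 1/4 with slerp weights a = sin((1−f)δ)/sin δ ≈ 1.619, b = sin(fδ)/sin δ ≈ 1.001.
p = a·p₁ + b·p₂ ≈ (-0.215, 0.107, -0.971); φ = arcsin(p_z) ≈ -76.10°, λ = atan2(p_y, p_x) ≈ 153.62°.

≈ lat -76.1°, lon 153.6°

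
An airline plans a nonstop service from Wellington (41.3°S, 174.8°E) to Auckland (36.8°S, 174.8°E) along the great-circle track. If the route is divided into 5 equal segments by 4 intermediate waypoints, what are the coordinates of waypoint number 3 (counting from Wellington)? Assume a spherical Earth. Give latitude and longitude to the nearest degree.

≈ (39°S, 175°E)

From cos δ = sin φ₁ sin φ₂ + cos φ₁ cos φ₂ cos Δλ, the central angle is δ ≈ 0.079 rad (4.5°).
Interpolate at f = 3/5 with slerp weights a = sin((1−f)δ)/sin δ ≈ 0.400, b = sin(fδ)/sin δ ≈ 0.600.
p = a·p₁ + b·p₂ ≈ (-0.778, 0.071, -0.624); φ = arcsin(p_z) ≈ -38.60°, λ = atan2(p_y, p_x) ≈ 174.80°.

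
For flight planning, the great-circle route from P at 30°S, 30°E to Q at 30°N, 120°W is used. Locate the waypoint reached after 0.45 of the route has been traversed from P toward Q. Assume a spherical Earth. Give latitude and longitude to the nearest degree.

≈ 4°S, 38°W

Convert each endpoint to a unit vector on the sphere (x = cos φ cos λ, y = cos φ sin λ, z = sin φ).
The central angle between the endpoints is δ = arccos(p₁·p₂) ≈ 2.689 rad (154.1°).
Interpolate at f = 0.45 with slerp weights a = sin((1−f)δ)/sin δ ≈ 2.279, b = sin(fδ)/sin δ ≈ 2.142.
p = a·p₁ + b·p₂ ≈ (0.782, -0.619, -0.069); φ = arcsin(p_z) ≈ -3.94°, λ = atan2(p_y, p_x) ≈ -38.38°.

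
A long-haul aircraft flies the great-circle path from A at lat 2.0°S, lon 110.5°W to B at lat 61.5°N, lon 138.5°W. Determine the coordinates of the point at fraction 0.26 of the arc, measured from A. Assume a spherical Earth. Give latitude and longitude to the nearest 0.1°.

The haversine formula gives a central angle δ ≈ 1.170 rad (67.0°) between the endpoints.
Interpolate at f = 0.26 with slerp weights a = sin((1−f)δ)/sin δ ≈ 0.827, b = sin(fδ)/sin δ ≈ 0.325.
p = a·p₁ + b·p₂ ≈ (-0.406, -0.877, 0.257); φ = arcsin(p_z) ≈ 14.89°, λ = atan2(p_y, p_x) ≈ -114.82°.

≈ lat 14.9°N, lon 114.8°W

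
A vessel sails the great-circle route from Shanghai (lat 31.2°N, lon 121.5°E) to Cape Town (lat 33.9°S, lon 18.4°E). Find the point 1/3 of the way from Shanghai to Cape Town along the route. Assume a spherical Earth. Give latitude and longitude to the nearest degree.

The haversine formula gives a central angle δ ≈ 2.037 rad (116.7°) between the endpoints.
Interpolate at f = 1/3 with slerp weights a = sin((1−f)δ)/sin δ ≈ 1.094, b = sin(fδ)/sin δ ≈ 0.703.
p = a·p₁ + b·p₂ ≈ (0.065, 0.982, 0.175); φ = arcsin(p_z) ≈ 10.06°, λ = atan2(p_y, p_x) ≈ 86.23°.

≈ lat 10°N, lon 86°E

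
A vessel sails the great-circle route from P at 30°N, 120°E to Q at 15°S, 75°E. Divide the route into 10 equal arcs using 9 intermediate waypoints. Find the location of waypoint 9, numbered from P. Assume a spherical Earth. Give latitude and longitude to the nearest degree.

Write both endpoints as unit vectors p₁, p₂ with components (cos φ cos λ, cos φ sin λ, sin φ).
The central angle between the endpoints is δ = arccos(p₁·p₂) ≈ 1.090 rad (62.5°).
Interpolate at f = 9/10 with slerp weights a = sin((1−f)δ)/sin δ ≈ 0.123, b = sin(fδ)/sin δ ≈ 0.937.
p = a·p₁ + b·p₂ ≈ (0.181, 0.967, -0.181); φ = arcsin(p_z) ≈ -10.44°, λ = atan2(p_y, p_x) ≈ 79.38°.

≈ 10°S, 79°E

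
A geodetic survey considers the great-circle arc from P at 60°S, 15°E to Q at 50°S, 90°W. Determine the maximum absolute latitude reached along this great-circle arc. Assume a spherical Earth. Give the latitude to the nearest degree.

The great circle lies in the plane with unit normal n̂ = (p₁ × p₂)/|p₁ × p₂|.
Here n̂_z ≈ -0.381; the vertex latitude is φ_max = arccos|n̂_z| ≈ 67.6°.
Check via Clairaut: cos φ_max = |cos φ₁| · sin C = cos(60.0°)·sin(130.3°) ≈ 0.381, again giving ≈ 67.6°.

≈ 68°S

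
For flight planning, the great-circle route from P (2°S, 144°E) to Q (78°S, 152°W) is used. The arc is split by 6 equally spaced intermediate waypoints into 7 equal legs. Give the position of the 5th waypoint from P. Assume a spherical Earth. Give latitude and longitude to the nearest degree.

≈ (59°S, 163°E)

Convert each endpoint to a unit vector on the sphere (x = cos φ cos λ, y = cos φ sin λ, z = sin φ).
The central angle between the endpoints is δ = arccos(p₁·p₂) ≈ 1.445 rad (82.8°).
Interpolate at f = 5/7 with slerp weights a = sin((1−f)δ)/sin δ ≈ 0.404, b = sin(fδ)/sin δ ≈ 0.865.
p = a·p₁ + b·p₂ ≈ (-0.486, 0.153, -0.861); φ = arcsin(p_z) ≈ -59.37°, λ = atan2(p_y, p_x) ≈ 162.51°.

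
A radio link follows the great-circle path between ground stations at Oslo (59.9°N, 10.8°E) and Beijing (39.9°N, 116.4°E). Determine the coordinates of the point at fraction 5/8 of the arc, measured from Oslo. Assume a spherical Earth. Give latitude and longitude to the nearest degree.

≈ 58°N, 92°E

The haversine formula gives a central angle δ ≈ 1.102 rad (63.2°) between the endpoints.
Interpolate at f = 5/8 with slerp weights a = sin((1−f)δ)/sin δ ≈ 0.450, b = sin(fδ)/sin δ ≈ 0.713.
p = a·p₁ + b·p₂ ≈ (-0.021, 0.532, 0.847); φ = arcsin(p_z) ≈ 57.84°, λ = atan2(p_y, p_x) ≈ 92.29°.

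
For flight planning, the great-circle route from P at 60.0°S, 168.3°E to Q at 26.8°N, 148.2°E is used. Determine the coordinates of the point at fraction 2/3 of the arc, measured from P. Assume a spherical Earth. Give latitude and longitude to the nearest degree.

≈ 2°S, 153°E

From cos δ = sin φ₁ sin φ₂ + cos φ₁ cos φ₂ cos Δλ, the central angle is δ ≈ 1.542 rad (88.4°).
Interpolate at f = 2/3 with slerp weights a = sin((1−f)δ)/sin δ ≈ 0.492, b = sin(fδ)/sin δ ≈ 0.857.
p = a·p₁ + b·p₂ ≈ (-0.891, 0.453, -0.040); φ = arcsin(p_z) ≈ -2.28°, λ = atan2(p_y, p_x) ≈ 153.05°.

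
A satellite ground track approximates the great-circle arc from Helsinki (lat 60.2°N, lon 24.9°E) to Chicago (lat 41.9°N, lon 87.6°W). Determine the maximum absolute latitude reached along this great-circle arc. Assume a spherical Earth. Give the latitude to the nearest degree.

The great circle lies in the plane with unit normal n̂ = (p₁ × p₂)/|p₁ × p₂|.
Here n̂_z ≈ -0.380; the vertex latitude is φ_max = arccos|n̂_z| ≈ 67.7°.

≈ 68°N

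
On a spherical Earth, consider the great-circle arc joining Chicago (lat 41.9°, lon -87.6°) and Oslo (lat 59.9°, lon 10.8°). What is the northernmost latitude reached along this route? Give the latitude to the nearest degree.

≈ 64°

The great circle lies in the plane with unit normal n̂ = (p₁ × p₂)/|p₁ × p₂|.
Here n̂_z ≈ +0.433; the vertex latitude is φ_max = arccos|n̂_z| ≈ 64.3°.
Check via Clairaut: cos φ_max = |cos φ₁| · sin C = cos(41.9°)·sin(35.6°) ≈ 0.433, again giving ≈ 64.3°.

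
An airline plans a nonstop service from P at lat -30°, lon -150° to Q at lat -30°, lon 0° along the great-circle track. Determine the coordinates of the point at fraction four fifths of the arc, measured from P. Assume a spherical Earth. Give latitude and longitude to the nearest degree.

≈ lat -49°, lon -16°

Convert each endpoint to a unit vector on the sphere (x = cos φ cos λ, y = cos φ sin λ, z = sin φ).
The central angle between the endpoints is δ = arccos(p₁·p₂) ≈ 1.982 rad (113.5°).
Interpolate at f = 4/5 with slerp weights a = sin((1−f)δ)/sin δ ≈ 0.421, b = sin(fδ)/sin δ ≈ 1.091.
p = a·p₁ + b·p₂ ≈ (0.629, -0.182, -0.756); φ = arcsin(p_z) ≈ -49.11°, λ = atan2(p_y, p_x) ≈ -16.17°.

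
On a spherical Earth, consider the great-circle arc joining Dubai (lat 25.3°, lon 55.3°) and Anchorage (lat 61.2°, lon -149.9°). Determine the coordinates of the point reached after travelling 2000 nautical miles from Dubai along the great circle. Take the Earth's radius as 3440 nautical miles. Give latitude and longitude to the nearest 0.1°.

≈ lat 57.5°, lon 67.4°

From cos δ = sin φ₁ sin φ₂ + cos φ₁ cos φ₂ cos Δλ, the central angle is δ ≈ 1.590 rad (91.1°). The total great-circle distance is δ·R ≈ 1.590 × 3440 ≈ 5471 nmi, so the target fraction is f = 2000/5471 ≈ 0.366.
Interpolate at f ≈ 0.366 with slerp weights a = sin((1−f)δ)/sin δ ≈ 0.846, b = sin(fδ)/sin δ ≈ 0.549.
p = a·p₁ + b·p₂ ≈ (0.207, 0.496, 0.843); φ = arcsin(p_z) ≈ 57.47°, λ = atan2(p_y, p_x) ≈ 67.39°.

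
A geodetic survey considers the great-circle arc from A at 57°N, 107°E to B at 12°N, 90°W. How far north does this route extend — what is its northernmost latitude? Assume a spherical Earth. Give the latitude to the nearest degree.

The great circle lies in the plane with unit normal n̂ = (p₁ × p₂)/|p₁ × p₂|.
Here n̂_z ≈ +0.165; the vertex latitude is φ_max = arccos|n̂_z| ≈ 80.5°.

≈ 80°N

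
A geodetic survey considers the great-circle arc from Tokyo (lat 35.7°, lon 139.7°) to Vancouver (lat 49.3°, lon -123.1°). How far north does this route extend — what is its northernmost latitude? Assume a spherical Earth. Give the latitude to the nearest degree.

≈ 55°

The great circle lies in the plane with unit normal n̂ = (p₁ × p₂)/|p₁ × p₂|.
Here n̂_z ≈ +0.567; the vertex latitude is φ_max = arccos|n̂_z| ≈ 55.5°.
Check via Clairaut: cos φ_max = |cos φ₁| · sin C = cos(35.7°)·sin(44.3°) ≈ 0.567, again giving ≈ 55.5°.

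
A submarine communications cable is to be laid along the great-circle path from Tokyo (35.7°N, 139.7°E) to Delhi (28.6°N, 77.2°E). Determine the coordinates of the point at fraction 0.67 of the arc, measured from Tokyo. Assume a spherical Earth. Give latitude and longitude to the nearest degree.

Write both endpoints as unit vectors p₁, p₂ with components (cos φ cos λ, cos φ sin λ, sin φ).
The central angle between the endpoints is δ = arccos(p₁·p₂) ≈ 0.917 rad (52.5°).
Interpolate at f = 0.67 with slerp weights a = sin((1−f)δ)/sin δ ≈ 0.375, b = sin(fδ)/sin δ ≈ 0.726.
p = a·p₁ + b·p₂ ≈ (-0.091, 0.819, 0.567); φ = arcsin(p_z) ≈ 34.52°, λ = atan2(p_y, p_x) ≈ 96.36°.

≈ (35°N, 96°E)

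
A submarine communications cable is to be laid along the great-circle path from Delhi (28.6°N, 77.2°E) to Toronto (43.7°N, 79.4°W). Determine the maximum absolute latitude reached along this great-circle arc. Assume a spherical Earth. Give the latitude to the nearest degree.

≈ 75°N

The great circle lies in the plane with unit normal n̂ = (p₁ × p₂)/|p₁ × p₂|.
Here n̂_z ≈ -0.260; the vertex latitude is φ_max = arccos|n̂_z| ≈ 74.9°.
Check via Clairaut: cos φ_max = |cos φ₁| · sin C = cos(28.6°)·sin(17.3°) ≈ 0.260, again giving ≈ 74.9°.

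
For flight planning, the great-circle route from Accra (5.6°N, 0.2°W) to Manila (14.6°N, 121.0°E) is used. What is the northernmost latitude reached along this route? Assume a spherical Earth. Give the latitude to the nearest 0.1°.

≈ 20.7°N

The great circle lies in the plane with unit normal n̂ = (p₁ × p₂)/|p₁ × p₂|.
Here n̂_z ≈ +0.936; the vertex latitude is φ_max = arccos|n̂_z| ≈ 20.7°.
Check via Clairaut: cos φ_max = |cos φ₁| · sin C = cos(5.6°)·sin(70.1°) ≈ 0.936, again giving ≈ 20.7°.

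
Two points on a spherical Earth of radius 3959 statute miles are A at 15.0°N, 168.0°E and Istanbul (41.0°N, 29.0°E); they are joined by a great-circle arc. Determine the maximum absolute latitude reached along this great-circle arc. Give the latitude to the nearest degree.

The great circle lies in the plane with unit normal n̂ = (p₁ × p₂)/|p₁ × p₂|.
Here n̂_z ≈ -0.517; the vertex latitude is φ_max = arccos|n̂_z| ≈ 58.9°.
Check via Clairaut: cos φ_max = |cos φ₁| · sin C = cos(15.0°)·sin(32.4°) ≈ 0.517, again giving ≈ 58.9°.

≈ 59°N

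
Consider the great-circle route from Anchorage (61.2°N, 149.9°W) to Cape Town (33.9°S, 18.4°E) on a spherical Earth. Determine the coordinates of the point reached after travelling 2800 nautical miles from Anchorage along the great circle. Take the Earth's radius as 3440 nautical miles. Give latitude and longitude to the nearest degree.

≈ (68°N, 14°W)

The haversine formula gives a central angle δ ≈ 2.647 rad (151.7°) between the endpoints. The total great-circle distance is δ·R ≈ 2.647 × 3440 ≈ 9107 nmi, so the target fraction is f = 2800/9107 ≈ 0.307.
Interpolate at f ≈ 0.307 with slerp weights a = sin((1−f)δ)/sin δ ≈ 2.036, b = sin(fδ)/sin δ ≈ 1.532.
p = a·p₁ + b·p₂ ≈ (0.358, -0.090, 0.929); φ = arcsin(p_z) ≈ 68.30°, λ = atan2(p_y, p_x) ≈ -14.14°.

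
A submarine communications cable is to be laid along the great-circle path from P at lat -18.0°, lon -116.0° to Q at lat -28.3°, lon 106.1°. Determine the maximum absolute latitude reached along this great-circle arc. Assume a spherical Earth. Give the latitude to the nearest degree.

≈ -50°

The great circle lies in the plane with unit normal n̂ = (p₁ × p₂)/|p₁ × p₂|.
Here n̂_z ≈ -0.638; the vertex latitude is φ_max = arccos|n̂_z| ≈ 50.4°.
Check via Clairaut: cos φ_max = |cos φ₁| · sin C = cos(18.0°)·sin(137.9°) ≈ 0.638, again giving ≈ 50.4°.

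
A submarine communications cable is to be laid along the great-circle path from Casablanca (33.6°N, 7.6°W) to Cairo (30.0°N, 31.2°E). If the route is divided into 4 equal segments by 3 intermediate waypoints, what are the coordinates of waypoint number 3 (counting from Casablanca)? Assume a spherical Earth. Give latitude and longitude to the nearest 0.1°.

≈ 32.0°N, 21.9°E

The haversine formula gives a central angle δ ≈ 0.576 rad (33.0°) between the endpoints.
Interpolate at f = 3/4 with slerp weights a = sin((1−f)δ)/sin δ ≈ 0.263, b = sin(fδ)/sin δ ≈ 0.769.
p = a·p₁ + b·p₂ ≈ (0.787, 0.316, 0.530); φ = arcsin(p_z) ≈ 32.01°, λ = atan2(p_y, p_x) ≈ 21.87°.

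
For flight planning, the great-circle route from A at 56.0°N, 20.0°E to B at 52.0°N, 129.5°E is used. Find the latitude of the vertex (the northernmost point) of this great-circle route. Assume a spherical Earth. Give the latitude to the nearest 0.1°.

The great circle lies in the plane with unit normal n̂ = (p₁ × p₂)/|p₁ × p₂|.
Here n̂_z ≈ +0.385; the vertex latitude is φ_max = arccos|n̂_z| ≈ 67.4°.
Check via Clairaut: cos φ_max = |cos φ₁| · sin C = cos(56.0°)·sin(43.5°) ≈ 0.385, again giving ≈ 67.4°.

≈ 67.4°N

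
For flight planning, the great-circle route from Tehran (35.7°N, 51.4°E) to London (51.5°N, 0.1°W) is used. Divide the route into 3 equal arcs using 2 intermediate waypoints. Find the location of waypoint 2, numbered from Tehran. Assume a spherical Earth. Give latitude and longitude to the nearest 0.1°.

The haversine formula gives a central angle δ ≈ 0.690 rad (39.5°) between the endpoints.
Interpolate at f = 2/3 with slerp weights a = sin((1−f)δ)/sin δ ≈ 0.358, b = sin(fδ)/sin δ ≈ 0.697.
p = a·p₁ + b·p₂ ≈ (0.616, 0.227, 0.755); φ = arcsin(p_z) ≈ 49.01°, λ = atan2(p_y, p_x) ≈ 20.20°.

≈ (49.0°N, 20.2°E)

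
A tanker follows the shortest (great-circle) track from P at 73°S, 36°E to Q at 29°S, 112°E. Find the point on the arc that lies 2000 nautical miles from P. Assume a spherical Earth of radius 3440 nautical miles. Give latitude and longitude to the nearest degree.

Write both endpoints as unit vectors p₁, p₂ with components (cos φ cos λ, cos φ sin λ, sin φ).
The central angle between the endpoints is δ = arccos(p₁·p₂) ≈ 1.018 rad (58.3°). The total great-circle distance is δ·R ≈ 1.018 × 3440 ≈ 3500 nmi, so the target fraction is f = 2000/3500 ≈ 0.571.
Interpolate at f ≈ 0.571 with slerp weights a = sin((1−f)δ)/sin δ ≈ 0.496, b = sin(fδ)/sin δ ≈ 0.645.
p = a·p₁ + b·p₂ ≈ (-0.094, 0.609, -0.788); φ = arcsin(p_z) ≈ -51.98°, λ = atan2(p_y, p_x) ≈ 98.78°.

≈ 52°S, 99°E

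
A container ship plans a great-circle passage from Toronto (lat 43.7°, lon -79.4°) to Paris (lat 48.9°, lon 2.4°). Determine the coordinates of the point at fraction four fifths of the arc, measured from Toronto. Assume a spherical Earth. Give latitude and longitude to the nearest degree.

Convert each endpoint to a unit vector on the sphere (x = cos φ cos λ, y = cos φ sin λ, z = sin φ).
The central angle between the endpoints is δ = arccos(p₁·p₂) ≈ 0.942 rad (54.0°).
Interpolate at f = 4/5 with slerp weights a = sin((1−f)δ)/sin δ ≈ 0.232, b = sin(fδ)/sin δ ≈ 0.846.
p = a·p₁ + b·p₂ ≈ (0.586, -0.141, 0.798); φ = arcsin(p_z) ≈ 52.90°, λ = atan2(p_y, p_x) ≈ -13.54°.

≈ lat 53°, lon -14°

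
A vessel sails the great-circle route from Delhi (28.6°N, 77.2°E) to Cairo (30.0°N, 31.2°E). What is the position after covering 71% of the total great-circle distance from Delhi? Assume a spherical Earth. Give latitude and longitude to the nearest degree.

Convert each endpoint to a unit vector on the sphere (x = cos φ cos λ, y = cos φ sin λ, z = sin φ).
The central angle between the endpoints is δ = arccos(p₁·p₂) ≈ 0.696 rad (39.9°).
Interpolate at f = 0.71 with slerp weights a = sin((1−f)δ)/sin δ ≈ 0.313, b = sin(fδ)/sin δ ≈ 0.740.
p = a·p₁ + b·p₂ ≈ (0.609, 0.600, 0.520); φ = arcsin(p_z) ≈ 31.30°, λ = atan2(p_y, p_x) ≈ 44.56°.

≈ 31°N, 45°E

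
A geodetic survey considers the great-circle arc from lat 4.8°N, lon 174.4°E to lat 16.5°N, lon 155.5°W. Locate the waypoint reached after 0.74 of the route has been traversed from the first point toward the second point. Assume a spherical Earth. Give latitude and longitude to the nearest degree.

From cos δ = sin φ₁ sin φ₂ + cos φ₁ cos φ₂ cos Δλ, the central angle is δ ≈ 0.554 rad (31.7°).
Interpolate at f = 0.74 with slerp weights a = sin((1−f)δ)/sin δ ≈ 0.273, b = sin(fδ)/sin δ ≈ 0.758.
p = a·p₁ + b·p₂ ≈ (-0.932, -0.275, 0.238); φ = arcsin(p_z) ≈ 13.77°, λ = atan2(p_y, p_x) ≈ -163.57°.

≈ lat 14°N, lon 164°W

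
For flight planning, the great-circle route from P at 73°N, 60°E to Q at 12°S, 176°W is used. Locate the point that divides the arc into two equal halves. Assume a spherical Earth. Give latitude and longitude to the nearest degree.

Write both endpoints as unit vectors p₁, p₂ with components (cos φ cos λ, cos φ sin λ, sin φ).
The central angle between the endpoints is δ = arccos(p₁·p₂) ≈ 1.938 rad (111.0°).
Interpolate at f = 1/2 with slerp weights a = sin((1−f)δ)/sin δ ≈ 0.883, b = sin(fδ)/sin δ ≈ 0.883.
p = a·p₁ + b·p₂ ≈ (-0.733, 0.163, 0.661); φ = arcsin(p_z) ≈ 41.36°, λ = atan2(p_y, p_x) ≈ 167.43°.

≈ 41°N, 167°E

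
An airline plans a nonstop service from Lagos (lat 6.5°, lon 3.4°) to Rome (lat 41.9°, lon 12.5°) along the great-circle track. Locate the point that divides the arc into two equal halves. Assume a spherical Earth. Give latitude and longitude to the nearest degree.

≈ lat 24°, lon 7°

From cos δ = sin φ₁ sin φ₂ + cos φ₁ cos φ₂ cos Δλ, the central angle is δ ≈ 0.634 rad (36.3°).
Interpolate at f = 1/2 with slerp weights a = sin((1−f)δ)/sin δ ≈ 0.526, b = sin(fδ)/sin δ ≈ 0.526.
p = a·p₁ + b·p₂ ≈ (0.904, 0.116, 0.411); φ = arcsin(p_z) ≈ 24.27°, λ = atan2(p_y, p_x) ≈ 7.30°.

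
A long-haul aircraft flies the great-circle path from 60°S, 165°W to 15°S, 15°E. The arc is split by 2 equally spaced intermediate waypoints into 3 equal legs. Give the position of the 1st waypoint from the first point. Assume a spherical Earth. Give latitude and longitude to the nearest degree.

≈ 85°S, 15°E

The haversine formula gives a central angle δ ≈ 1.833 rad (105.0°) between the endpoints.
Interpolate at f = 1/3 with slerp weights a = sin((1−f)δ)/sin δ ≈ 0.973, b = sin(fδ)/sin δ ≈ 0.594.
p = a·p₁ + b·p₂ ≈ (0.084, 0.023, -0.996); φ = arcsin(p_z) ≈ -85.00°, λ = atan2(p_y, p_x) ≈ 15.00°.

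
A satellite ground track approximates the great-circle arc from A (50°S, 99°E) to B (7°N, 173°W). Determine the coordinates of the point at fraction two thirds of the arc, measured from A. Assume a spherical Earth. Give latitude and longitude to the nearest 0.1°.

≈ (16.9°S, 166.5°E)

Convert each endpoint to a unit vector on the sphere (x = cos φ cos λ, y = cos φ sin λ, z = sin φ).
The central angle between the endpoints is δ = arccos(p₁·p₂) ≈ 1.642 rad (94.1°).
Interpolate at f = 2/3 with slerp weights a = sin((1−f)δ)/sin δ ≈ 0.522, b = sin(fδ)/sin δ ≈ 0.891.
p = a·p₁ + b·p₂ ≈ (-0.930, 0.223, -0.291); φ = arcsin(p_z) ≈ -16.92°, λ = atan2(p_y, p_x) ≈ 166.49°.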